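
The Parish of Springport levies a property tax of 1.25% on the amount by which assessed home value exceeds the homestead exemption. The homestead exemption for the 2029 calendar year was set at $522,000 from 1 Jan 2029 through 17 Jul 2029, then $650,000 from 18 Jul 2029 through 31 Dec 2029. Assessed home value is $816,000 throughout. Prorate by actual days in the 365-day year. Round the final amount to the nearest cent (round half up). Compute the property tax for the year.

1 Jan – 17 Jul 2029: 198 days, exemption $522,000 → ($816,000 − $522,000) × 1.25% × 198/365 = $1,993.5616
18 Jul – 31 Dec 2029: 167 days, exemption $650,000 → ($816,000 − $650,000) × 1.25% × 167/365 = $949.3836
Total = $2,942.9452

$2,942.95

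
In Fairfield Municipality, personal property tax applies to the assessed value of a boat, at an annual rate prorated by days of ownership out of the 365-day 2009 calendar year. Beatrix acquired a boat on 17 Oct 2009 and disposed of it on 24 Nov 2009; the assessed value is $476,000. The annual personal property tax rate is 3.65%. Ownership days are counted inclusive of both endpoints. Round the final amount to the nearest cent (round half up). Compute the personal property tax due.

Days held (17 Oct – 24 Nov 2009): 39 out of 365
Tax = $476,000 × 3.65% × 39/365 = $1,856.4000

$1,856.40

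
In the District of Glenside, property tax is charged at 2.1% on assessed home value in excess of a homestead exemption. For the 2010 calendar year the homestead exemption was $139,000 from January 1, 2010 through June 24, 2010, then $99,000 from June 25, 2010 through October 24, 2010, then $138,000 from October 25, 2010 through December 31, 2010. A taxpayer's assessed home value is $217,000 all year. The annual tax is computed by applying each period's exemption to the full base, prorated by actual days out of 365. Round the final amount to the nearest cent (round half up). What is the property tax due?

January 1 – June 24, 2010: 175 days, exemption $139,000 → ($217,000 − $139,000) × 2.1% × 175/365 = $785.3425
June 25 – October 24, 2010: 122 days, exemption $99,000 → ($217,000 − $99,000) × 2.1% × 122/365 = $828.2630
October 25 – December 31, 2010: 68 days, exemption $138,000 → ($217,000 − $138,000) × 2.1% × 68/365 = $309.0740
Total = $1,922.6795

$1,922.68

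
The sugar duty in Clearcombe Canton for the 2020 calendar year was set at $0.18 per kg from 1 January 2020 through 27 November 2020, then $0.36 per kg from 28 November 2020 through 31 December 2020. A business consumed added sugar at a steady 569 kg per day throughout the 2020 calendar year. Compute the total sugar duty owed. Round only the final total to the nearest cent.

1 January – 27 November 2020: 332 days × 569 kg/day = 188,908 kg at $0.18/kg → $34,003.44
28 November – 31 December 2020: 34 days × 569 kg/day = 19,346 kg at $0.36/kg → $6,964.56

$40,968.00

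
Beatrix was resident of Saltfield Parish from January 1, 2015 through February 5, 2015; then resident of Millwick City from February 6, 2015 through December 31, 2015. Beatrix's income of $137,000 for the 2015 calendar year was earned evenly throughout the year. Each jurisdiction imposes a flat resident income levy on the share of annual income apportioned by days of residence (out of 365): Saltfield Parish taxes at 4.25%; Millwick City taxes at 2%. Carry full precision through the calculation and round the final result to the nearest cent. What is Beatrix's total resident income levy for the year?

$3,044.03

Saltfield Parish, January 1 – February 5, 2015: 36 days → $137,000 × 4.25% × 36/365 = $574.2740
Millwick City, February 6 – December 31, 2015: 329 days → $137,000 × 2% × 329/365 = $2,469.7534
Total = $3,044.0274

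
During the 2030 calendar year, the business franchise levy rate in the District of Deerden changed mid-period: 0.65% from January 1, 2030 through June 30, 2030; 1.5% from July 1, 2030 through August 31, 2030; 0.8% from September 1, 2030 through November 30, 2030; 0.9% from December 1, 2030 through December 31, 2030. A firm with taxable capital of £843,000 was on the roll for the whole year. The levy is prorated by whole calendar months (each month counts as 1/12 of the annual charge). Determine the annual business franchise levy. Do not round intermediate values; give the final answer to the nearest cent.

£7,165.50

January 1 – June 30, 2030: 6 months at 0.65% → £843,000 × 0.65% × 6/12 = £2,739.7500
July 1 – August 31, 2030: 2 months at 1.5% → £843,000 × 1.5% × 2/12 = £2,107.5000
September 1 – November 30, 2030: 3 months at 0.8% → £843,000 × 0.8% × 3/12 = £1,686.0000
December 1 – December 31, 2030: 1 month at 0.9% → £843,000 × 0.9% × 1/12 = £632.2500
Total = £7,165.5000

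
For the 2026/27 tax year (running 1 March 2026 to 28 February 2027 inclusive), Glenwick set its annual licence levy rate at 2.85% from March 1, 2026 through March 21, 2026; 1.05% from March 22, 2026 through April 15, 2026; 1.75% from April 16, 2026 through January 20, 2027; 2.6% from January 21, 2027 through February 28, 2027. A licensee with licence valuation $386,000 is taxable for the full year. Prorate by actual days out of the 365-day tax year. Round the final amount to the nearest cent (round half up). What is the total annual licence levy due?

$7,164.79

March 1 – March 21, 2026: 21 days at 2.85% → $386,000 × 2.85% × 21/365 = $632.9342
March 22 – April 15, 2026: 25 days at 1.05% → $386,000 × 1.05% × 25/365 = $277.6027
April 16, 2026 – January 20, 2027: 280 days at 1.75% → $386,000 × 1.75% × 280/365 = $5,181.9178
January 21 – February 28, 2027: 39 days at 2.6% → $386,000 × 2.6% × 39/365 = $1,072.3397
Total = $7,164.7945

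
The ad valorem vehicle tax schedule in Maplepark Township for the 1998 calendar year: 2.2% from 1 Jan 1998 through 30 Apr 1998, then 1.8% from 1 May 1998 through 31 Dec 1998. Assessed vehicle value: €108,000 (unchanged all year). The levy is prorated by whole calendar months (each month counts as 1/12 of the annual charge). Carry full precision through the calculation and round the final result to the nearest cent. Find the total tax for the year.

€2,088.00

1 Jan – 30 Apr 1998: 4 months at 2.2% → €108,000 × 2.2% × 4/12 = €792.0000
1 May – 31 Dec 1998: 8 months at 1.8% → €108,000 × 1.8% × 8/12 = €1,296.0000
Total = €2,088.0000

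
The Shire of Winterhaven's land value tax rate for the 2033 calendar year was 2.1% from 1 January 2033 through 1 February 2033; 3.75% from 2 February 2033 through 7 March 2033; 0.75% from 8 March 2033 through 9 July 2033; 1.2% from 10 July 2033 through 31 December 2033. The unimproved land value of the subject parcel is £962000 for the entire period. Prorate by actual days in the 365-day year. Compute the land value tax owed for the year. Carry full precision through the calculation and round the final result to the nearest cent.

1 January – 1 February 2033: 32 days at 2.1% → £962000 × 2.1% × 32/365 = £1771.1342
2 February – 7 March 2033: 34 days at 3.75% → £962000 × 3.75% × 34/365 = £3360.4110
8 March – 9 July 2033: 124 days at 0.75% → £962000 × 0.75% × 124/365 = £2451.1233
10 July – 31 December 2033: 175 days at 1.2% → £962000 × 1.2% × 175/365 = £5534.7945
Total = £13117.4630

£13117.46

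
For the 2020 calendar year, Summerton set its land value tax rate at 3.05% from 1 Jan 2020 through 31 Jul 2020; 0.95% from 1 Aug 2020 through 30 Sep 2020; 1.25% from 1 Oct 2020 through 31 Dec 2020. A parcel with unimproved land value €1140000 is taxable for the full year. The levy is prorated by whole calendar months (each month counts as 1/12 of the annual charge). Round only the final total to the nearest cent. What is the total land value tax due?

1 Jan – 31 Jul 2020: 7 months at 3.05% → €1140000 × 3.05% × 7/12 = €20282.5000
1 Aug – 30 Sep 2020: 2 months at 0.95% → €1140000 × 0.95% × 2/12 = €1805.0000
1 Oct – 31 Dec 2020: 3 months at 1.25% → €1140000 × 1.25% × 3/12 = €3562.5000
Total = €25650.0000

€25650.00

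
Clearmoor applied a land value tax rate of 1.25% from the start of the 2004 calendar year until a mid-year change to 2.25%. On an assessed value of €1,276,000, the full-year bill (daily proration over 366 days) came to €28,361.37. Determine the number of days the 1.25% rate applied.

10 days

Let d = days at the first rate; then 366 − d days at the second rate.
€1,276,000 × [1.25%·d + 2.25%·(366−d)] / 366 = €28,361.37
Solving gives d = 10, so the new rate took effect on 11 January 2004.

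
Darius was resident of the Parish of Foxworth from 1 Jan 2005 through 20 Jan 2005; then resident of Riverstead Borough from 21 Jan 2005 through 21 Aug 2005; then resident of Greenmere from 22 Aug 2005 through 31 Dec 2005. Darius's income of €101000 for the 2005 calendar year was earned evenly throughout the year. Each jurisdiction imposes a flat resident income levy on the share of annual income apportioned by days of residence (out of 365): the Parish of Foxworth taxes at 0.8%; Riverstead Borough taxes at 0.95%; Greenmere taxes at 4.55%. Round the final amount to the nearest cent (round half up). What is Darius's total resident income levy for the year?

The Parish of Foxworth, 1 Jan – 20 Jan 2005: 20 days → €101000 × 0.8% × 20/365 = €44.2740
Riverstead Borough, 21 Jan – 21 Aug 2005: 213 days → €101000 × 0.95% × 213/365 = €559.9274
Greenmere, 22 Aug – 31 Dec 2005: 132 days → €101000 × 4.55% × 132/365 = €1661.9342
Total = €2266.1356

€2266.14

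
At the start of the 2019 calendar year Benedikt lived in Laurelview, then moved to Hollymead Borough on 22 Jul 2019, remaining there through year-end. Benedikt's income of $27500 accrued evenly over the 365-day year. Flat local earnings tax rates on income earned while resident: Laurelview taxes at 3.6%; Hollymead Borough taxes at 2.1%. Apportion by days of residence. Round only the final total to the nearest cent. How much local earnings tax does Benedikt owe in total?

Laurelview, 1 Jan – 21 Jul 2019: 202 days → $27500 × 3.6% × 202/365 = $547.8904
Hollymead Borough, 22 Jul – 31 Dec 2019: 163 days → $27500 × 2.1% × 163/365 = $257.8973
Total = $805.7877

$805.79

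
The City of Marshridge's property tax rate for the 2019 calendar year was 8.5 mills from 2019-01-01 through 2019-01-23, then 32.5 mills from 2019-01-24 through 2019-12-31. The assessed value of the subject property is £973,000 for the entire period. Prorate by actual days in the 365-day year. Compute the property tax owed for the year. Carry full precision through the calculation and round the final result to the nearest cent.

2019-01-01 to 2019-01-23: 23 days at 8.5 mills → £973,000 × 0.85% × 23/365 = £521.1548
2019-01-24 to 2019-12-31: 342 days at 32.5 mills → £973,000 × 3.25% × 342/365 = £29,629.8493
Total = £30,151.0041

£30,151.00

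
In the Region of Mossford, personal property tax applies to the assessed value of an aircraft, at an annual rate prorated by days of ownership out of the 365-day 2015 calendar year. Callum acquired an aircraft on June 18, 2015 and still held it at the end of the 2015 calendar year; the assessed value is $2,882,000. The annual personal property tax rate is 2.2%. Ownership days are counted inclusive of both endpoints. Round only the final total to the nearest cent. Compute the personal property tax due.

Days held (June 18 – December 31, 2015): 197 out of 365
Tax = $2,882,000 × 2.2% × 197/365 = $34,220.7890

$34,220.79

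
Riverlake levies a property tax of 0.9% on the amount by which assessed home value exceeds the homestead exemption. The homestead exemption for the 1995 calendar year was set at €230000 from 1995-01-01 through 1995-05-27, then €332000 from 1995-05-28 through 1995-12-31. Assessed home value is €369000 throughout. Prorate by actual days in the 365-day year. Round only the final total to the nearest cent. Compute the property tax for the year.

€702.72

1995-01-01 to 1995-05-27: 147 days, exemption €230000 → (€369000 − €230000) × 0.9% × 147/365 = €503.8274
1995-05-28 to 1995-12-31: 218 days, exemption €332000 → (€369000 − €332000) × 0.9% × 218/365 = €198.8877
Total = €702.7151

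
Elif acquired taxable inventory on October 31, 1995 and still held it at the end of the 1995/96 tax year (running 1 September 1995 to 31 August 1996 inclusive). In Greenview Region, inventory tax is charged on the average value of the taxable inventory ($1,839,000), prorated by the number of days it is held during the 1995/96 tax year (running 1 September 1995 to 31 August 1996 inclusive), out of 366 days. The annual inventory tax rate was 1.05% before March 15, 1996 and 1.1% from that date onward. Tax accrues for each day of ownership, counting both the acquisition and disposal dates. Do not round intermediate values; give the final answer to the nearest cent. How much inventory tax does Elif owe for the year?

$16,571.10

October 31, 1995 – March 14, 1996: 136 days at 1.05% → $1,839,000 × 1.05% × 136/366 = $7,175.1148
March 15 – August 31, 1996: 170 days at 1.1% → $1,839,000 × 1.1% × 170/366 = $9,395.9836
Total = $16,571.0984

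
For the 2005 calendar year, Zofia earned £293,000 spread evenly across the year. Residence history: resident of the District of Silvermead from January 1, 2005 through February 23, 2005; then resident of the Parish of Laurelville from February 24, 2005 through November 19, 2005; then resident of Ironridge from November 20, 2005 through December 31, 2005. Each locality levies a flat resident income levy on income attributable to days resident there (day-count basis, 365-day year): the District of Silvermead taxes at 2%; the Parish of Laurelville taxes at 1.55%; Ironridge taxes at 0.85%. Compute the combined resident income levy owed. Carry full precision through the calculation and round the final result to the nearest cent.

The District of Silvermead, January 1 – February 23, 2005: 54 days → £293,000 × 2% × 54/365 = £866.9589
The Parish of Laurelville, February 24 – November 19, 2005: 269 days → £293,000 × 1.55% × 269/365 = £3,347.0233
Ironridge, November 20 – December 31, 2005: 42 days → £293,000 × 0.85% × 42/365 = £286.5781
Total = £4,500.5603

£4,500.56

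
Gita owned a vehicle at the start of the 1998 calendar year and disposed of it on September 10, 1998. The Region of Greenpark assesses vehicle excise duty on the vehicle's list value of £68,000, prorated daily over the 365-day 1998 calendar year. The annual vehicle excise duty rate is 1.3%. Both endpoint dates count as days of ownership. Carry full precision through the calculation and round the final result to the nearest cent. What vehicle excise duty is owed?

Days held (January 1 – September 10, 1998): 253 out of 365
Tax = £68,000 × 1.3% × 253/365 = £612.7452

£612.75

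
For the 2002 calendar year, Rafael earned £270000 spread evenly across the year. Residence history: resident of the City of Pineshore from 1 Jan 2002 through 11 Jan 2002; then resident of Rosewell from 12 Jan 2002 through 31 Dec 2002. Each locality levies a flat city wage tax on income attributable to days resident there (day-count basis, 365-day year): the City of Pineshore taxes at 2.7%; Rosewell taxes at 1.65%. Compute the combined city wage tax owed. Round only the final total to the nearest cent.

£4540.44

The City of Pineshore, 1 Jan – 11 Jan 2002: 11 days → £270000 × 2.7% × 11/365 = £219.6986
Rosewell, 12 Jan – 31 Dec 2002: 354 days → £270000 × 1.65% × 354/365 = £4320.7397
Total = £4540.4384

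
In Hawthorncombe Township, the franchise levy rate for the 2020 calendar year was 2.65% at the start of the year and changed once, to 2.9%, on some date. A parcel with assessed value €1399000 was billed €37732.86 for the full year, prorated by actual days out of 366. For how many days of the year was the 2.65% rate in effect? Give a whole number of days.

Let d = days at the first rate; then 366 − d days at the second rate.
€1399000 × [2.65%·d + 2.9%·(366−d)] / 366 = €37732.86
Solving gives d = 297, so the new rate took effect on October 24, 2020.

297 days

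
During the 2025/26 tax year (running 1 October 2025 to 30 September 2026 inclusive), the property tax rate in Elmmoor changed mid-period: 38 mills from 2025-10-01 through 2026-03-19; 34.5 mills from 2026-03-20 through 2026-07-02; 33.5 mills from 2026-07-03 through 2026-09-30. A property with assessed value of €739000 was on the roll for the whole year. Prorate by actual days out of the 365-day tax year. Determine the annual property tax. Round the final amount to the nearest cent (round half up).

2025-10-01 to 2026-03-19: 170 days at 38 mills → €739000 × 3.8% × 170/365 = €13079.2877
2026-03-20 to 2026-07-02: 105 days at 34.5 mills → €739000 × 3.45% × 105/365 = €7334.3219
2026-07-03 to 2026-09-30: 90 days at 33.5 mills → €739000 × 3.35% × 90/365 = €6104.3425
Total = €26517.9521

€26517.95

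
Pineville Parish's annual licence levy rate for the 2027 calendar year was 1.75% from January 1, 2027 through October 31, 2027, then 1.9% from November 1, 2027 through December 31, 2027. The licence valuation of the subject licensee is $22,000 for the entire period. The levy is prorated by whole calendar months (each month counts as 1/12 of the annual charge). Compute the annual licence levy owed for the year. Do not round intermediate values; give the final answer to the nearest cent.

January 1 – October 31, 2027: 10 months at 1.75% → $22,000 × 1.75% × 10/12 = $320.8333
November 1 – December 31, 2027: 2 months at 1.9% → $22,000 × 1.9% × 2/12 = $69.6667
Total = $390.5000

$390.50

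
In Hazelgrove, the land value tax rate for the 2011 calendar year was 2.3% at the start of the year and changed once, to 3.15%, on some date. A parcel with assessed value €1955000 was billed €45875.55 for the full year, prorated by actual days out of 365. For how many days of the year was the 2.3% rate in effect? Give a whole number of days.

345 days

Let d = days at the first rate; then 365 − d days at the second rate.
€1955000 × [2.3%·d + 3.15%·(365−d)] / 365 = €45875.55
Solving gives d = 345, so the new rate took effect on 12 December 2011.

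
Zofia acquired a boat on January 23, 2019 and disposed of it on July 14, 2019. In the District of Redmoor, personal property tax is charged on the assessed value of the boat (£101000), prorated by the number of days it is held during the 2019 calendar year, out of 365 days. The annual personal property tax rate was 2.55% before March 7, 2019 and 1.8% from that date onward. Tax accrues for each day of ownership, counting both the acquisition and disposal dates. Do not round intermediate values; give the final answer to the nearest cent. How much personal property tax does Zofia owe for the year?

January 23 – March 6, 2019: 43 days at 2.55% → £101000 × 2.55% × 43/365 = £303.4151
March 7 – July 14, 2019: 130 days at 1.8% → £101000 × 1.8% × 130/365 = £647.5068
Total = £950.9219

£950.92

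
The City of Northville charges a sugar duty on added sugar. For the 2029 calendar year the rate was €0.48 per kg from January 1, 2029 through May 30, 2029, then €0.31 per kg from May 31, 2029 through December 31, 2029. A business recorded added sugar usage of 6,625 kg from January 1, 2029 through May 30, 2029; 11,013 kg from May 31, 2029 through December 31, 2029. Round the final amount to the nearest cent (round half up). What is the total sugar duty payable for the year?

January 1 – May 30, 2029: 6,625 kg at €0.48/kg → €3180.00
May 31 – December 31, 2029: 11,013 kg at €0.31/kg → €3414.03

€6594.03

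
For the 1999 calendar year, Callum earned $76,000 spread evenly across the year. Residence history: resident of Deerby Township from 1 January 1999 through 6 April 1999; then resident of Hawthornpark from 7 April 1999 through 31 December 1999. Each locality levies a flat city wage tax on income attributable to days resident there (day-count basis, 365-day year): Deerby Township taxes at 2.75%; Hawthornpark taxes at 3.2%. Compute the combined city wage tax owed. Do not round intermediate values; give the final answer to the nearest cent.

$2,342.05

Deerby Township, 1 January – 6 April 1999: 96 days → $76,000 × 2.75% × 96/365 = $549.6986
Hawthornpark, 7 April – 31 December 1999: 269 days → $76,000 × 3.2% × 269/365 = $1,792.3507
Total = $2,342.0493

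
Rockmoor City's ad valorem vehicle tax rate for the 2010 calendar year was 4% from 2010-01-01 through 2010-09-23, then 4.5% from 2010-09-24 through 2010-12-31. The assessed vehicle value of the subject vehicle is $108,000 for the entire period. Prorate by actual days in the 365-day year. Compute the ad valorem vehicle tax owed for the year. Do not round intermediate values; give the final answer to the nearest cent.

$4,466.47

2010-01-01 to 2010-09-23: 266 days at 4% → $108,000 × 4% × 266/365 = $3,148.2740
2010-09-24 to 2010-12-31: 99 days at 4.5% → $108,000 × 4.5% × 99/365 = $1,318.1918
Total = $4,466.4658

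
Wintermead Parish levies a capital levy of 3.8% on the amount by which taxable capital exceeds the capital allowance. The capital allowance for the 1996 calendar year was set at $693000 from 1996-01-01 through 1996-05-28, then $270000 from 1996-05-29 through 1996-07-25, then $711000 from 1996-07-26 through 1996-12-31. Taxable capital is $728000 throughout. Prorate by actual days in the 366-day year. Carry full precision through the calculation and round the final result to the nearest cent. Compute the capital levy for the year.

$3580.10

1996-01-01 to 1996-05-28: 149 days, exemption $693000 → ($728000 − $693000) × 3.8% × 149/366 = $541.4481
1996-05-29 to 1996-07-25: 58 days, exemption $270000 → ($728000 − $270000) × 3.8% × 58/366 = $2758.0109
1996-07-26 to 1996-12-31: 159 days, exemption $711000 → ($728000 − $711000) × 3.8% × 159/366 = $280.6393
Total = $3580.0984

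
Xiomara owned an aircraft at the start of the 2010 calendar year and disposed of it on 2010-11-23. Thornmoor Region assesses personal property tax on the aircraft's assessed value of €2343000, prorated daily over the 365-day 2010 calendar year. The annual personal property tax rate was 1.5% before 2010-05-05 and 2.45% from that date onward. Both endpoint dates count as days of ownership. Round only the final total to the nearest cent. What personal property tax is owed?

2010-01-01 to 2010-05-04: 124 days at 1.5% → €2343000 × 1.5% × 124/365 = €11939.6712
2010-05-05 to 2010-11-23: 203 days at 2.45% → €2343000 × 2.45% × 203/365 = €31925.7822
Total = €43865.4534

€43865.45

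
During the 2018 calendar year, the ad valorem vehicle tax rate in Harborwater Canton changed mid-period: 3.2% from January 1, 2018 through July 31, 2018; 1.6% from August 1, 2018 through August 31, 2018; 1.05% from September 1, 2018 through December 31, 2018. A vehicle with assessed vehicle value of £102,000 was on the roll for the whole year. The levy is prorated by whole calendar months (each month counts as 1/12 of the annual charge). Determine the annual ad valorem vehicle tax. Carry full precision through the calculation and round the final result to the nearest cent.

January 1 – July 31, 2018: 7 months at 3.2% → £102,000 × 3.2% × 7/12 = £1,904.0000
August 1 – August 31, 2018: 1 month at 1.6% → £102,000 × 1.6% × 1/12 = £136.0000
September 1 – December 31, 2018: 4 months at 1.05% → £102,000 × 1.05% × 4/12 = £357.0000
Total = £2,397.0000

£2,397.00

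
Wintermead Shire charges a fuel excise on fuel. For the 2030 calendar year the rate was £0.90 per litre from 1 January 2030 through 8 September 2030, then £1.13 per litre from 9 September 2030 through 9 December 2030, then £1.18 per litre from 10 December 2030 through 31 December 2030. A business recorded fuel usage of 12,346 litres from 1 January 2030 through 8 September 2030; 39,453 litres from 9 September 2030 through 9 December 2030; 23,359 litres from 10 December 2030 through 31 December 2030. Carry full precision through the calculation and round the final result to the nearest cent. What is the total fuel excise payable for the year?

1 January – 8 September 2030: 12,346 litres at £0.90/litre → £11,111.40
9 September – 9 December 2030: 39,453 litres at £1.13/litre → £44,581.89
10 December – 31 December 2030: 23,359 litres at £1.18/litre → £27,563.62

£83,256.91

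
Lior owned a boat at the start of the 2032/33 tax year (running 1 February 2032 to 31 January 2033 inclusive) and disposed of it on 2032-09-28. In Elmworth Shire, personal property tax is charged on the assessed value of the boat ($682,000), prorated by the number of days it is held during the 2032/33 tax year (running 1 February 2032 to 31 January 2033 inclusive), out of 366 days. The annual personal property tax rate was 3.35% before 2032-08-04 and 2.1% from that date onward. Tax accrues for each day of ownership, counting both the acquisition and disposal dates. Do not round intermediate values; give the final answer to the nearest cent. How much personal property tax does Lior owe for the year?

2032-02-01 to 2032-08-03: 185 days at 3.35% → $682,000 × 3.35% × 185/366 = $11,548.3470
2032-08-04 to 2032-09-28: 56 days at 2.1% → $682,000 × 2.1% × 56/366 = $2,191.3443
Total = $13,739.6913

$13,739.69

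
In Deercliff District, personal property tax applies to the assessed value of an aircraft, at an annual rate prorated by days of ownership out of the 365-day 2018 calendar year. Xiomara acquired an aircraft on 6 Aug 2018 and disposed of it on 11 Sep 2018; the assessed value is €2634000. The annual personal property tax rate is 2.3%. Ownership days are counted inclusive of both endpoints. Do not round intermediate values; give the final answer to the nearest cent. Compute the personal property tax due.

€6141.19

Days held (6 Aug – 11 Sep 2018): 37 out of 365
Tax = €2634000 × 2.3% × 37/365 = €6141.1890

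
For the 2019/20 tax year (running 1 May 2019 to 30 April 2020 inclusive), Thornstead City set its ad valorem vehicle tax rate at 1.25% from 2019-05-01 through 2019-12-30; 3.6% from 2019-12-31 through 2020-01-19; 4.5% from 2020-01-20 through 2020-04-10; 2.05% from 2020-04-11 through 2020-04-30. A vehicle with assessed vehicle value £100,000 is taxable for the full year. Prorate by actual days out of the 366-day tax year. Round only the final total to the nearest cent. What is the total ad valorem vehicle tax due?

2019-05-01 to 2019-12-30: 244 days at 1.25% → £100,000 × 1.25% × 244/366 = £833.3333
2019-12-31 to 2020-01-19: 20 days at 3.6% → £100,000 × 3.6% × 20/366 = £196.7213
2020-01-20 to 2020-04-10: 82 days at 4.5% → £100,000 × 4.5% × 82/366 = £1,008.1967
2020-04-11 to 2020-04-30: 20 days at 2.05% → £100,000 × 2.05% × 20/366 = £112.0219
Total = £2,150.2732

£2,150.27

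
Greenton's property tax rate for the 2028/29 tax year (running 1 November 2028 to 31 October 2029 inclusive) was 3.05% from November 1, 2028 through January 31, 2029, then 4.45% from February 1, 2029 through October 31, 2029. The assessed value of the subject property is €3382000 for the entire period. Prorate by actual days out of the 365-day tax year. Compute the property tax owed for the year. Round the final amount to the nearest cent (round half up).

€138564.71

November 1, 2028 – January 31, 2029: 92 days at 3.05% → €3382000 × 3.05% × 92/365 = €25999.7041
February 1 – October 31, 2029: 273 days at 4.45% → €3382000 × 4.45% × 273/365 = €112565.0055
Total = €138564.7096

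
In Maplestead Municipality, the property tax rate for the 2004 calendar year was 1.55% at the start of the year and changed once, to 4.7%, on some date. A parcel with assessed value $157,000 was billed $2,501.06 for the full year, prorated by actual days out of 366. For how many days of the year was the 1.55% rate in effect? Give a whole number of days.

Let d = days at the first rate; then 366 − d days at the second rate.
$157,000 × [1.55%·d + 4.7%·(366−d)] / 366 = $2,501.06
Solving gives d = 361, so the new rate took effect on December 27, 2004.

361 days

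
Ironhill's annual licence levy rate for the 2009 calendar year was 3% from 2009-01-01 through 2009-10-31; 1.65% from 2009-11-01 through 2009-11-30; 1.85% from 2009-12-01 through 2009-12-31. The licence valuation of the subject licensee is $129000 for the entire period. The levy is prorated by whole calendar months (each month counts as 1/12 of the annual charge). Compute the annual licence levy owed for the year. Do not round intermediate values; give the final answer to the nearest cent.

$3601.25

2009-01-01 to 2009-10-31: 10 months at 3% → $129000 × 3% × 10/12 = $3225.0000
2009-11-01 to 2009-11-30: 1 month at 1.65% → $129000 × 1.65% × 1/12 = $177.3750
2009-12-01 to 2009-12-31: 1 month at 1.85% → $129000 × 1.85% × 1/12 = $198.8750
Total = $3601.2500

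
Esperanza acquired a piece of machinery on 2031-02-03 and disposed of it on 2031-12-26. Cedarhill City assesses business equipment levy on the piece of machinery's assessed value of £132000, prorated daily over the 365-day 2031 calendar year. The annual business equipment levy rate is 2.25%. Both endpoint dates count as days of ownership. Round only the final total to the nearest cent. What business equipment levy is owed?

Days held (2031-02-03 to 2031-12-26): 327 out of 365
Tax = £132000 × 2.25% × 327/365 = £2660.7945

£2660.79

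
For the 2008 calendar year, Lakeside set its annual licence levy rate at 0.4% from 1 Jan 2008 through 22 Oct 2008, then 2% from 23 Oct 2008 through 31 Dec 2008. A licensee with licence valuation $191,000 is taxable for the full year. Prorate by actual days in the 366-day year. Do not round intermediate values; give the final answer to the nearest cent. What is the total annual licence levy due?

$1,348.48

1 Jan – 22 Oct 2008: 296 days at 0.4% → $191,000 × 0.4% × 296/366 = $617.8798
23 Oct – 31 Dec 2008: 70 days at 2% → $191,000 × 2% × 70/366 = $730.6011
Total = $1,348.4809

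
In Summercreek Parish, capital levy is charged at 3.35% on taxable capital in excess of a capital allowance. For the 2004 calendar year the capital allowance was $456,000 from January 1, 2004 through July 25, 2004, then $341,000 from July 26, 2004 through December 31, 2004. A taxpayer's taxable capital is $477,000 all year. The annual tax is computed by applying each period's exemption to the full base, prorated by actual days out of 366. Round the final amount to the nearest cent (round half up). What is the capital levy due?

January 1 – July 25, 2004: 207 days, exemption $456,000 → ($477,000 − $456,000) × 3.35% × 207/366 = $397.8811
July 26 – December 31, 2004: 159 days, exemption $341,000 → ($477,000 − $341,000) × 3.35% × 159/366 = $1,979.2459
Total = $2,377.1270

$2,377.13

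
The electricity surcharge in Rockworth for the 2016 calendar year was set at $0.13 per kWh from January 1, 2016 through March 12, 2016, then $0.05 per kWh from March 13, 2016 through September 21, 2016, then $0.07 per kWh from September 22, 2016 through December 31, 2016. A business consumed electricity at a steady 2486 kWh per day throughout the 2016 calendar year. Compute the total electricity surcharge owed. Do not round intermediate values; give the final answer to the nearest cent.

January 1 – March 12, 2016: 72 days × 2486 kWh/day = 178,992 kWh at $0.13/kWh → $23268.96
March 13 – September 21, 2016: 193 days × 2486 kWh/day = 479,798 kWh at $0.05/kWh → $23989.90
September 22 – December 31, 2016: 101 days × 2486 kWh/day = 251,086 kWh at $0.07/kWh → $17576.02

$64834.88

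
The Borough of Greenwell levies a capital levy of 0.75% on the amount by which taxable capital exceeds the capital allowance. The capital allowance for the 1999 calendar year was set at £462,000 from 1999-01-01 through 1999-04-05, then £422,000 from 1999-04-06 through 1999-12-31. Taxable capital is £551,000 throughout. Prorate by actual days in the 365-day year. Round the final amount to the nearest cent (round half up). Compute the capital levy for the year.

1999-01-01 to 1999-04-05: 95 days, exemption £462,000 → (£551,000 − £462,000) × 0.75% × 95/365 = £173.7329
1999-04-06 to 1999-12-31: 270 days, exemption £422,000 → (£551,000 − £422,000) × 0.75% × 270/365 = £715.6849
Total = £889.4178

£889.42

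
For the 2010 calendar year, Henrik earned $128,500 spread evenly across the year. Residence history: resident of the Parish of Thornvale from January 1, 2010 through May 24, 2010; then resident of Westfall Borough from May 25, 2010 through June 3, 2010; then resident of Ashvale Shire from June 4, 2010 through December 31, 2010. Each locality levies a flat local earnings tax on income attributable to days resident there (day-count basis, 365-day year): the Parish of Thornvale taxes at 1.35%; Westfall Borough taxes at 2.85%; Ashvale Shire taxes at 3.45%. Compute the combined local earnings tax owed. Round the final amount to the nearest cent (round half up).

The Parish of Thornvale, January 1 – May 24, 2010: 144 days → $128,500 × 1.35% × 144/365 = $684.3945
Westfall Borough, May 25 – June 3, 2010: 10 days → $128,500 × 2.85% × 10/365 = $100.3356
Ashvale Shire, June 4 – December 31, 2010: 211 days → $128,500 × 3.45% × 211/365 = $2,562.7829
Total = $3,347.5130

$3,347.51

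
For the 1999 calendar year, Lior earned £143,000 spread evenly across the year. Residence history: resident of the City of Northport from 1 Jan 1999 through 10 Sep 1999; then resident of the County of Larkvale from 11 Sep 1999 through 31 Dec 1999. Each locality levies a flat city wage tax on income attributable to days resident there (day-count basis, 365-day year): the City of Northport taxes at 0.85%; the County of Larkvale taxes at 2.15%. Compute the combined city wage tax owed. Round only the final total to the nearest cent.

£1,785.93

The City of Northport, 1 Jan – 10 Sep 1999: 253 days → £143,000 × 0.85% × 253/365 = £842.5247
The County of Larkvale, 11 Sep – 31 Dec 1999: 112 days → £143,000 × 2.15% × 112/365 = £943.4082
Total = £1,785.9329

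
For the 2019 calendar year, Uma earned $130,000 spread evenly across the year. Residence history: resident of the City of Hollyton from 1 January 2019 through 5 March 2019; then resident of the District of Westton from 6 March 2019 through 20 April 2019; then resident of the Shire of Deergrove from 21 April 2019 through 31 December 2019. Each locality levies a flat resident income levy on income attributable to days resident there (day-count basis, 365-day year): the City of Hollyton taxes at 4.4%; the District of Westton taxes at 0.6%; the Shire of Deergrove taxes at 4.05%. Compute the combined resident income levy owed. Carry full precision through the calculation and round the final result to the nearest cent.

$4,779.55

The City of Hollyton, 1 January – 5 March 2019: 64 days → $130,000 × 4.4% × 64/365 = $1,002.9589
The District of Westton, 6 March – 20 April 2019: 46 days → $130,000 × 0.6% × 46/365 = $98.3014
The Shire of Deergrove, 21 April – 31 December 2019: 255 days → $130,000 × 4.05% × 255/365 = $3,678.2877
Total = $4,779.5479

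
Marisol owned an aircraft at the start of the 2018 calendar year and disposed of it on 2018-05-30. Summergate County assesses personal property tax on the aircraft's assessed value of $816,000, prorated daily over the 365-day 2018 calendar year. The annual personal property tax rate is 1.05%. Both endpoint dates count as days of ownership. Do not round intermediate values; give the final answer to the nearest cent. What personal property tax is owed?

$3,521.10

Days held (2018-01-01 to 2018-05-30): 150 out of 365
Tax = $816,000 × 1.05% × 150/365 = $3,521.0959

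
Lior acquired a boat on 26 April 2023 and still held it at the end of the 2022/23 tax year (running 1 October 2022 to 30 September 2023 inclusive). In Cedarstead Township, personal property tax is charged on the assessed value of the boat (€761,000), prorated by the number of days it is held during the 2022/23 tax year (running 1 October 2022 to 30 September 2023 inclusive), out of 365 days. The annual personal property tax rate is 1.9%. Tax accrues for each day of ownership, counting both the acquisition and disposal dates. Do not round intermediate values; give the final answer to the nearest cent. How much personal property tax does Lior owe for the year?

Days held (26 April – 30 September 2023): 158 out of 365
Tax = €761,000 × 1.9% × 158/365 = €6,258.9644

€6,258.96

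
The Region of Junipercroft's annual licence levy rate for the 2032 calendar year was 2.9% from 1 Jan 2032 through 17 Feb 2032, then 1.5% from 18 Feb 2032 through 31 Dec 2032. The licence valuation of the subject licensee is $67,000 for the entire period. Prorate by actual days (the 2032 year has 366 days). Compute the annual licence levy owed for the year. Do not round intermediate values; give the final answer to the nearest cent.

1 Jan – 17 Feb 2032: 48 days at 2.9% → $67,000 × 2.9% × 48/366 = $254.8197
18 Feb – 31 Dec 2032: 318 days at 1.5% → $67,000 × 1.5% × 318/366 = $873.1967
Total = $1,128.0164

$1,128.02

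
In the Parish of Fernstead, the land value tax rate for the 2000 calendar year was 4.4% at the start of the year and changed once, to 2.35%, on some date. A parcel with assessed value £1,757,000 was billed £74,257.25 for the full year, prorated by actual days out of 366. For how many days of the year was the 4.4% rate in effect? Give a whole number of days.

Let d = days at the first rate; then 366 − d days at the second rate.
£1,757,000 × [4.4%·d + 2.35%·(366−d)] / 366 = £74,257.25
Solving gives d = 335, so the new rate took effect on 1 December 2000.

335 days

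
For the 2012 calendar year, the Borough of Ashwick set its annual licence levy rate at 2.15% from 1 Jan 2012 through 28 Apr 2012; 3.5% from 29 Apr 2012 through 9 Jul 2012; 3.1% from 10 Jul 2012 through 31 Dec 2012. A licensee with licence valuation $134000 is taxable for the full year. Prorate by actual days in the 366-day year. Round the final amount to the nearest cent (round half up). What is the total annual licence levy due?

1 Jan – 28 Apr 2012: 119 days at 2.15% → $134000 × 2.15% × 119/366 = $936.7186
29 Apr – 9 Jul 2012: 72 days at 3.5% → $134000 × 3.5% × 72/366 = $922.6230
10 Jul – 31 Dec 2012: 175 days at 3.1% → $134000 × 3.1% × 175/366 = $1986.2022
Total = $3845.5437

$3845.54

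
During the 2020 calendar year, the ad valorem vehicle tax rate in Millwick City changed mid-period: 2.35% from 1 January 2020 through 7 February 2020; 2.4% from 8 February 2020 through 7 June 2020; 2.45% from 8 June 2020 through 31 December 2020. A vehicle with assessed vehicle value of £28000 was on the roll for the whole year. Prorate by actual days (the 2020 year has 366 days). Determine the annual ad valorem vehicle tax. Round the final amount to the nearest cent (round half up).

£678.46

1 January – 7 February 2020: 38 days at 2.35% → £28000 × 2.35% × 38/366 = £68.3169
8 February – 7 June 2020: 121 days at 2.4% → £28000 × 2.4% × 121/366 = £222.1639
8 June – 31 December 2020: 207 days at 2.45% → £28000 × 2.45% × 207/366 = £387.9836
Total = £678.4645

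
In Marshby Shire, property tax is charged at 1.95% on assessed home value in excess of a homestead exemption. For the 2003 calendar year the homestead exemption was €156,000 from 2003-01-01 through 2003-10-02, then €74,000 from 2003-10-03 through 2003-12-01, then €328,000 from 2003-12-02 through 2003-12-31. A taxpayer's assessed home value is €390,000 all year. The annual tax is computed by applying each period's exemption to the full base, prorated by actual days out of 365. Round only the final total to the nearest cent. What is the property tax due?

€4,550.18

2003-01-01 to 2003-10-02: 275 days, exemption €156,000 → (€390,000 − €156,000) × 1.95% × 275/365 = €3,437.8767
2003-10-03 to 2003-12-01: 60 days, exemption €74,000 → (€390,000 − €74,000) × 1.95% × 60/365 = €1,012.9315
2003-12-02 to 2003-12-31: 30 days, exemption €328,000 → (€390,000 − €328,000) × 1.95% × 30/365 = €99.3699
Total = €4,550.1781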